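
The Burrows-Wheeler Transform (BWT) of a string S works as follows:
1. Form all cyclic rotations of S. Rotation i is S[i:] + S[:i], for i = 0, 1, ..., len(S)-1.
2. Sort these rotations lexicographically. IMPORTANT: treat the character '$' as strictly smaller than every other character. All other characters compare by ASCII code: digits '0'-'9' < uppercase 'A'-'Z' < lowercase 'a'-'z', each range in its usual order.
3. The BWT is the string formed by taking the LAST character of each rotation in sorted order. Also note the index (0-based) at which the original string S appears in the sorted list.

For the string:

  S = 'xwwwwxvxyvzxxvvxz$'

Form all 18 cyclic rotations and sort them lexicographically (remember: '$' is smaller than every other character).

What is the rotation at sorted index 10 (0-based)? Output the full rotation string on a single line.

Answer: xvxyvzxxvvxz$xwwww

Derivation:
All 18 rotations (rotation i = S[i:]+S[:i]):
  rot[0] = xwwwwxvxyvzxxvvxz$
  rot[1] = wwwwxvxyvzxxvvxz$x
  rot[2] = wwwxvxyvzxxvvxz$xw
  rot[3] = wwxvxyvzxxvvxz$xww
  rot[4] = wxvxyvzxxvvxz$xwww
  rot[5] = xvxyvzxxvvxz$xwwww
  rot[6] = vxyvzxxvvxz$xwwwwx
  rot[7] = xyvzxxvvxz$xwwwwxv
  rot[8] = yvzxxvvxz$xwwwwxvx
  rot[9] = vzxxvvxz$xwwwwxvxy
  rot[10] = zxxvvxz$xwwwwxvxyv
  rot[11] = xxvvxz$xwwwwxvxyvz
  rot[12] = xvvxz$xwwwwxvxyvzx
  rot[13] = vvxz$xwwwwxvxyvzxx
  rot[14] = vxz$xwwwwxvxyvzxxv
  rot[15] = xz$xwwwwxvxyvzxxvv
  rot[16] = z$xwwwwxvxyvzxxvvx
  rot[17] = $xwwwwxvxyvzxxvvxz
Sorted (with $ < everything):
  sorted[0] = $xwwwwxvxyvzxxvvxz
  sorted[1] = vvxz$xwwwwxvxyvzxx
  sorted[2] = vxyvzxxvvxz$xwwwwx
  sorted[3] = vxz$xwwwwxvxyvzxxv
  sorted[4] = vzxxvvxz$xwwwwxvxy
  sorted[5] = wwwwxvxyvzxxvvxz$x
  sorted[6] = wwwxvxyvzxxvvxz$xw
  sorted[7] = wwxvxyvzxxvvxz$xww
  sorted[8] = wxvxyvzxxvvxz$xwww
  sorted[9] = xvvxz$xwwwwxvxyvzx
  sorted[10] = xvxyvzxxvvxz$xwwww
  sorted[11] = xwwwwxvxyvzxxvvxz$
  sorted[12] = xxvvxz$xwwwwxvxyvz
  sorted[13] = xyvzxxvvxz$xwwwwxv
  sorted[14] = xz$xwwwwxvxyvzxxvv
  sorted[15] = yvzxxvvxz$xwwwwxvx
  sorted[16] = z$xwwwwxvxyvzxxvvx
  sorted[17] = zxxvvxz$xwwwwxvxyv
sorted[10] = xvxyvzxxvvxz$xwwww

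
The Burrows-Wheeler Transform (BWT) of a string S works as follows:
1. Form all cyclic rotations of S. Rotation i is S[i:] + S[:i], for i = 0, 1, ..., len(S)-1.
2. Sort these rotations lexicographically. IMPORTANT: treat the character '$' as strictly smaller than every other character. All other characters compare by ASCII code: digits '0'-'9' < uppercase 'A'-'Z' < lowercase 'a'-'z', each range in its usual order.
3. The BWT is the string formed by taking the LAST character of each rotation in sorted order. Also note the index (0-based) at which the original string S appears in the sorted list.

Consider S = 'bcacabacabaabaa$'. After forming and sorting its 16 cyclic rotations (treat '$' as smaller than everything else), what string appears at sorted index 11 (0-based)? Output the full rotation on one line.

Answer: bacabaabaa$bcaca

Derivation:
All 16 rotations (rotation i = S[i:]+S[:i]):
  rot[0] = bcacabacabaabaa$
  rot[1] = cacabacabaabaa$b
  rot[2] = acabacabaabaa$bc
  rot[3] = cabacabaabaa$bca
  rot[4] = abacabaabaa$bcac
  rot[5] = bacabaabaa$bcaca
  rot[6] = acabaabaa$bcacab
  rot[7] = cabaabaa$bcacaba
  rot[8] = abaabaa$bcacabac
  rot[9] = baabaa$bcacabaca
  rot[10] = aabaa$bcacabacab
  rot[11] = abaa$bcacabacaba
  rot[12] = baa$bcacabacabaa
  rot[13] = aa$bcacabacabaab
  rot[14] = a$bcacabacabaaba
  rot[15] = $bcacabacabaabaa
Sorted (with $ < everything):
  sorted[0] = $bcacabacabaabaa
  sorted[1] = a$bcacabacabaaba
  sorted[2] = aa$bcacabacabaab
  sorted[3] = aabaa$bcacabacab
  sorted[4] = abaa$bcacabacaba
  sorted[5] = abaabaa$bcacabac
  sorted[6] = abacabaabaa$bcac
  sorted[7] = acabaabaa$bcacab
  sorted[8] = acabacabaabaa$bc
  sorted[9] = baa$bcacabacabaa
  sorted[10] = baabaa$bcacabaca
  sorted[11] = bacabaabaa$bcaca
  sorted[12] = bcacabacabaabaa$
  sorted[13] = cabaabaa$bcacaba
  sorted[14] = cabacabaabaa$bca
  sorted[15] = cacabacabaabaa$b
sorted[11] = bacabaabaa$bcaca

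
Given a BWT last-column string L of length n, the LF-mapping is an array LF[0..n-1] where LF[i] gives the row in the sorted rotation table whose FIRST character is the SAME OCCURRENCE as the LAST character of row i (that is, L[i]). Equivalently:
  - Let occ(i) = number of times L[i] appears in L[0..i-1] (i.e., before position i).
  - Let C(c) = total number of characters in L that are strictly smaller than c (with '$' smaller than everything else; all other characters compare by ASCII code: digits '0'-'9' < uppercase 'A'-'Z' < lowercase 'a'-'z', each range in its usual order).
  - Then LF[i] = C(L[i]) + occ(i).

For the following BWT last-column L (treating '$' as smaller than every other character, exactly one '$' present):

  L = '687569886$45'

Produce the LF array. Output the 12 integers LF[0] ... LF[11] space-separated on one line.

Answer: 4 8 7 2 5 11 9 10 6 0 1 3

Derivation:
Char counts: '$':1, '4':1, '5':2, '6':3, '7':1, '8':3, '9':1
C (first-col start): C('$')=0, C('4')=1, C('5')=2, C('6')=4, C('7')=7, C('8')=8, C('9')=11
L[0]='6': occ=0, LF[0]=C('6')+0=4+0=4
L[1]='8': occ=0, LF[1]=C('8')+0=8+0=8
L[2]='7': occ=0, LF[2]=C('7')+0=7+0=7
L[3]='5': occ=0, LF[3]=C('5')+0=2+0=2
L[4]='6': occ=1, LF[4]=C('6')+1=4+1=5
L[5]='9': occ=0, LF[5]=C('9')+0=11+0=11
L[6]='8': occ=1, LF[6]=C('8')+1=8+1=9
L[7]='8': occ=2, LF[7]=C('8')+2=8+2=10
L[8]='6': occ=2, LF[8]=C('6')+2=4+2=6
L[9]='$': occ=0, LF[9]=C('$')+0=0+0=0
L[10]='4': occ=0, LF[10]=C('4')+0=1+0=1
L[11]='5': occ=1, LF[11]=C('5')+1=2+1=3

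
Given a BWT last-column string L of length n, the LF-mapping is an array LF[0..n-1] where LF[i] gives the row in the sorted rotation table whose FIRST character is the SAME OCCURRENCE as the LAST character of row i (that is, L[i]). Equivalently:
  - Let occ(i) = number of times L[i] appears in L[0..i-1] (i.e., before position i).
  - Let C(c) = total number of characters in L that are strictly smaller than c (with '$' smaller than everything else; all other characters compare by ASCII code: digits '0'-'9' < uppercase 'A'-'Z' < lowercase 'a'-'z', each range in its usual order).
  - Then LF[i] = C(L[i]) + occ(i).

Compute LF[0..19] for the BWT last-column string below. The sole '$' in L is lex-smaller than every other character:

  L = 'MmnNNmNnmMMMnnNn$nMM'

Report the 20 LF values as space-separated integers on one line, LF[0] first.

Char counts: '$':1, 'M':6, 'N':4, 'm':3, 'n':6
C (first-col start): C('$')=0, C('M')=1, C('N')=7, C('m')=11, C('n')=14
L[0]='M': occ=0, LF[0]=C('M')+0=1+0=1
L[1]='m': occ=0, LF[1]=C('m')+0=11+0=11
L[2]='n': occ=0, LF[2]=C('n')+0=14+0=14
L[3]='N': occ=0, LF[3]=C('N')+0=7+0=7
L[4]='N': occ=1, LF[4]=C('N')+1=7+1=8
L[5]='m': occ=1, LF[5]=C('m')+1=11+1=12
L[6]='N': occ=2, LF[6]=C('N')+2=7+2=9
L[7]='n': occ=1, LF[7]=C('n')+1=14+1=15
L[8]='m': occ=2, LF[8]=C('m')+2=11+2=13
L[9]='M': occ=1, LF[9]=C('M')+1=1+1=2
L[10]='M': occ=2, LF[10]=C('M')+2=1+2=3
L[11]='M': occ=3, LF[11]=C('M')+3=1+3=4
L[12]='n': occ=2, LF[12]=C('n')+2=14+2=16
L[13]='n': occ=3, LF[13]=C('n')+3=14+3=17
L[14]='N': occ=3, LF[14]=C('N')+3=7+3=10
L[15]='n': occ=4, LF[15]=C('n')+4=14+4=18
L[16]='$': occ=0, LF[16]=C('$')+0=0+0=0
L[17]='n': occ=5, LF[17]=C('n')+5=14+5=19
L[18]='M': occ=4, LF[18]=C('M')+4=1+4=5
L[19]='M': occ=5, LF[19]=C('M')+5=1+5=6

Answer: 1 11 14 7 8 12 9 15 13 2 3 4 16 17 10 18 0 19 5 6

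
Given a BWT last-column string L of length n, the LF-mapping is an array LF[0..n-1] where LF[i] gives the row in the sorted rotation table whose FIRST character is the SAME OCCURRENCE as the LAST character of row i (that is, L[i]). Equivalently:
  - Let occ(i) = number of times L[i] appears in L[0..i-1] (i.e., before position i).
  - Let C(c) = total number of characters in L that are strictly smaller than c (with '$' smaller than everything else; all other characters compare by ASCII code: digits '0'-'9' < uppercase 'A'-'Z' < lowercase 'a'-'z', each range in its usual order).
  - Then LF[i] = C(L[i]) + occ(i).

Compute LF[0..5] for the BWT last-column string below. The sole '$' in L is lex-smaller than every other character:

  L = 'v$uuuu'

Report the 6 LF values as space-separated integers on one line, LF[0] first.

Char counts: '$':1, 'u':4, 'v':1
C (first-col start): C('$')=0, C('u')=1, C('v')=5
L[0]='v': occ=0, LF[0]=C('v')+0=5+0=5
L[1]='$': occ=0, LF[1]=C('$')+0=0+0=0
L[2]='u': occ=0, LF[2]=C('u')+0=1+0=1
L[3]='u': occ=1, LF[3]=C('u')+1=1+1=2
L[4]='u': occ=2, LF[4]=C('u')+2=1+2=3
L[5]='u': occ=3, LF[5]=C('u')+3=1+3=4

Answer: 5 0 1 2 3 4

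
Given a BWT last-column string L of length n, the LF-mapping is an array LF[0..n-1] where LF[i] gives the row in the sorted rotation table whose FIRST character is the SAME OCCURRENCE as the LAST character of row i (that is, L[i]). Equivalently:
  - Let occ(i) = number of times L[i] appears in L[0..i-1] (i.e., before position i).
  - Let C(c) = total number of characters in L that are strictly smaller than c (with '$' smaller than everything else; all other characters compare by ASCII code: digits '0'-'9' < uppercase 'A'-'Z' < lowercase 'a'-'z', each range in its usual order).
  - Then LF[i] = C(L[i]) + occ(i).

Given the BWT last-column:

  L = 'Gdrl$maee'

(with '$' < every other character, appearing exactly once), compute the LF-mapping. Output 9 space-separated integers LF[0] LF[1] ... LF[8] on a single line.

Char counts: '$':1, 'G':1, 'a':1, 'd':1, 'e':2, 'l':1, 'm':1, 'r':1
C (first-col start): C('$')=0, C('G')=1, C('a')=2, C('d')=3, C('e')=4, C('l')=6, C('m')=7, C('r')=8
L[0]='G': occ=0, LF[0]=C('G')+0=1+0=1
L[1]='d': occ=0, LF[1]=C('d')+0=3+0=3
L[2]='r': occ=0, LF[2]=C('r')+0=8+0=8
L[3]='l': occ=0, LF[3]=C('l')+0=6+0=6
L[4]='$': occ=0, LF[4]=C('$')+0=0+0=0
L[5]='m': occ=0, LF[5]=C('m')+0=7+0=7
L[6]='a': occ=0, LF[6]=C('a')+0=2+0=2
L[7]='e': occ=0, LF[7]=C('e')+0=4+0=4
L[8]='e': occ=1, LF[8]=C('e')+1=4+1=5

Answer: 1 3 8 6 0 7 2 4 5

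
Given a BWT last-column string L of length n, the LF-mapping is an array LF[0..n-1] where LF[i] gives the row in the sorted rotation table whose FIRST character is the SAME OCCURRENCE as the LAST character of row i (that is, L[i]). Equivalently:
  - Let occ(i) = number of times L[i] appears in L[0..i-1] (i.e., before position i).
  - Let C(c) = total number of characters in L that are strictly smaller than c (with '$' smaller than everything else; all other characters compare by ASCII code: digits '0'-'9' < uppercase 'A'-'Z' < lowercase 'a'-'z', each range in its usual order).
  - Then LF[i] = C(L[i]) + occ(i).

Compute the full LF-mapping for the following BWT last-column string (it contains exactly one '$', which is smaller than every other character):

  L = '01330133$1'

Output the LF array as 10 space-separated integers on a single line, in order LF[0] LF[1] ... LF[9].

Char counts: '$':1, '0':2, '1':3, '3':4
C (first-col start): C('$')=0, C('0')=1, C('1')=3, C('3')=6
L[0]='0': occ=0, LF[0]=C('0')+0=1+0=1
L[1]='1': occ=0, LF[1]=C('1')+0=3+0=3
L[2]='3': occ=0, LF[2]=C('3')+0=6+0=6
L[3]='3': occ=1, LF[3]=C('3')+1=6+1=7
L[4]='0': occ=1, LF[4]=C('0')+1=1+1=2
L[5]='1': occ=1, LF[5]=C('1')+1=3+1=4
L[6]='3': occ=2, LF[6]=C('3')+2=6+2=8
L[7]='3': occ=3, LF[7]=C('3')+3=6+3=9
L[8]='$': occ=0, LF[8]=C('$')+0=0+0=0
L[9]='1': occ=2, LF[9]=C('1')+2=3+2=5

Answer: 1 3 6 7 2 4 8 9 0 5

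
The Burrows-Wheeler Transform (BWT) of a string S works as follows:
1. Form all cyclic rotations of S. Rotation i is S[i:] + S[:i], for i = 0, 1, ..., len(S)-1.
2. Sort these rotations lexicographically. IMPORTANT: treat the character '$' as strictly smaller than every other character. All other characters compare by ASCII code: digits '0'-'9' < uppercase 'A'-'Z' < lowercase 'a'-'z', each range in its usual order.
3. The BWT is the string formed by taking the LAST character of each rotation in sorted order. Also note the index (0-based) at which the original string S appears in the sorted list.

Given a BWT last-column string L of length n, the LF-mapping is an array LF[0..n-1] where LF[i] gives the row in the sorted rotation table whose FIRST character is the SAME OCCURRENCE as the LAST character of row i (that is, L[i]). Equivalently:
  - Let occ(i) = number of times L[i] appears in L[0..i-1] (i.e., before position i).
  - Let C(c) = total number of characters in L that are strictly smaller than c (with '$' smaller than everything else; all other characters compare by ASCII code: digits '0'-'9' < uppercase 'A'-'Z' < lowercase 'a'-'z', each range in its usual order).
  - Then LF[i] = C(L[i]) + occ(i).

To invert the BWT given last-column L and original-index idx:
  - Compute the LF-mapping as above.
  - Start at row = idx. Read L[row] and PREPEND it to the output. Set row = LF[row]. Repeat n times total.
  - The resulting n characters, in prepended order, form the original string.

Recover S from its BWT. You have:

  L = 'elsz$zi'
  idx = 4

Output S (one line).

LF mapping: 1 3 4 5 0 6 2
Walk LF starting at row 4, prepending L[row]:
  step 1: row=4, L[4]='$', prepend. Next row=LF[4]=0
  step 2: row=0, L[0]='e', prepend. Next row=LF[0]=1
  step 3: row=1, L[1]='l', prepend. Next row=LF[1]=3
  step 4: row=3, L[3]='z', prepend. Next row=LF[3]=5
  step 5: row=5, L[5]='z', prepend. Next row=LF[5]=6
  step 6: row=6, L[6]='i', prepend. Next row=LF[6]=2
  step 7: row=2, L[2]='s', prepend. Next row=LF[2]=4
Reversed output: sizzle$

Answer: sizzle$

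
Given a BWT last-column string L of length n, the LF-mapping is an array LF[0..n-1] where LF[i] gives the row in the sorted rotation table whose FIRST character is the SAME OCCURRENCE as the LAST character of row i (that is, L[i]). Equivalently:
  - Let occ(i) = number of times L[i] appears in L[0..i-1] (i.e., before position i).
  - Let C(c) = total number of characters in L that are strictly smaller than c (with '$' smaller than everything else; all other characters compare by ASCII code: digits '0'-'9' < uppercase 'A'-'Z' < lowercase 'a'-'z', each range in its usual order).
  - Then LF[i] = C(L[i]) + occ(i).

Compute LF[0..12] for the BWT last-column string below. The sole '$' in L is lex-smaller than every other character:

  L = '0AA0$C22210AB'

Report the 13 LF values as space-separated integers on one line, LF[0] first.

Char counts: '$':1, '0':3, '1':1, '2':3, 'A':3, 'B':1, 'C':1
C (first-col start): C('$')=0, C('0')=1, C('1')=4, C('2')=5, C('A')=8, C('B')=11, C('C')=12
L[0]='0': occ=0, LF[0]=C('0')+0=1+0=1
L[1]='A': occ=0, LF[1]=C('A')+0=8+0=8
L[2]='A': occ=1, LF[2]=C('A')+1=8+1=9
L[3]='0': occ=1, LF[3]=C('0')+1=1+1=2
L[4]='$': occ=0, LF[4]=C('$')+0=0+0=0
L[5]='C': occ=0, LF[5]=C('C')+0=12+0=12
L[6]='2': occ=0, LF[6]=C('2')+0=5+0=5
L[7]='2': occ=1, LF[7]=C('2')+1=5+1=6
L[8]='2': occ=2, LF[8]=C('2')+2=5+2=7
L[9]='1': occ=0, LF[9]=C('1')+0=4+0=4
L[10]='0': occ=2, LF[10]=C('0')+2=1+2=3
L[11]='A': occ=2, LF[11]=C('A')+2=8+2=10
L[12]='B': occ=0, LF[12]=C('B')+0=11+0=11

Answer: 1 8 9 2 0 12 5 6 7 4 3 10 11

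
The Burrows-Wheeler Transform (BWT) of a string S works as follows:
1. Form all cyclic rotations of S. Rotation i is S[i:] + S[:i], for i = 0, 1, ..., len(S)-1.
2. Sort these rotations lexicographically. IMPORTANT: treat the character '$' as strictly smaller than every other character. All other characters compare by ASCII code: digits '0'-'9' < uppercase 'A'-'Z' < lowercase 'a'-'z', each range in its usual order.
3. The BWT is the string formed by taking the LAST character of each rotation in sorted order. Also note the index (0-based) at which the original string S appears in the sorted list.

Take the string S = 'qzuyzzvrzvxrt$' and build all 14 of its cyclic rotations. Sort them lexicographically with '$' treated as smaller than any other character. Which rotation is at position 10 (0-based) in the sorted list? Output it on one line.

Answer: zuyzzvrzvxrt$q

Derivation:
All 14 rotations (rotation i = S[i:]+S[:i]):
  rot[0] = qzuyzzvrzvxrt$
  rot[1] = zuyzzvrzvxrt$q
  rot[2] = uyzzvrzvxrt$qz
  rot[3] = yzzvrzvxrt$qzu
  rot[4] = zzvrzvxrt$qzuy
  rot[5] = zvrzvxrt$qzuyz
  rot[6] = vrzvxrt$qzuyzz
  rot[7] = rzvxrt$qzuyzzv
  rot[8] = zvxrt$qzuyzzvr
  rot[9] = vxrt$qzuyzzvrz
  rot[10] = xrt$qzuyzzvrzv
  rot[11] = rt$qzuyzzvrzvx
  rot[12] = t$qzuyzzvrzvxr
  rot[13] = $qzuyzzvrzvxrt
Sorted (with $ < everything):
  sorted[0] = $qzuyzzvrzvxrt
  sorted[1] = qzuyzzvrzvxrt$
  sorted[2] = rt$qzuyzzvrzvx
  sorted[3] = rzvxrt$qzuyzzv
  sorted[4] = t$qzuyzzvrzvxr
  sorted[5] = uyzzvrzvxrt$qz
  sorted[6] = vrzvxrt$qzuyzz
  sorted[7] = vxrt$qzuyzzvrz
  sorted[8] = xrt$qzuyzzvrzv
  sorted[9] = yzzvrzvxrt$qzu
  sorted[10] = zuyzzvrzvxrt$q
  sorted[11] = zvrzvxrt$qzuyz
  sorted[12] = zvxrt$qzuyzzvr
  sorted[13] = zzvrzvxrt$qzuy
sorted[10] = zuyzzvrzvxrt$q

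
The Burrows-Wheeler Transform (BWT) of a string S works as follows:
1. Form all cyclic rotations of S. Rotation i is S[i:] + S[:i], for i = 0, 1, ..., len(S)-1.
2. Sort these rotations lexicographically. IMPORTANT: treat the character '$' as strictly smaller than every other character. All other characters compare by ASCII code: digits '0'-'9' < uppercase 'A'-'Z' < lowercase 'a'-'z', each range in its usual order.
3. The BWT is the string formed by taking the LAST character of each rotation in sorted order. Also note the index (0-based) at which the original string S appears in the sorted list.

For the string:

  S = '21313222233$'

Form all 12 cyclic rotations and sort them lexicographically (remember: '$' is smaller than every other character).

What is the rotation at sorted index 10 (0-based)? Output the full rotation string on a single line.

Answer: 3222233$2131

Derivation:
All 12 rotations (rotation i = S[i:]+S[:i]):
  rot[0] = 21313222233$
  rot[1] = 1313222233$2
  rot[2] = 313222233$21
  rot[3] = 13222233$213
  rot[4] = 3222233$2131
  rot[5] = 222233$21313
  rot[6] = 22233$213132
  rot[7] = 2233$2131322
  rot[8] = 233$21313222
  rot[9] = 33$213132222
  rot[10] = 3$2131322223
  rot[11] = $21313222233
Sorted (with $ < everything):
  sorted[0] = $21313222233
  sorted[1] = 1313222233$2
  sorted[2] = 13222233$213
  sorted[3] = 21313222233$
  sorted[4] = 222233$21313
  sorted[5] = 22233$213132
  sorted[6] = 2233$2131322
  sorted[7] = 233$21313222
  sorted[8] = 3$2131322223
  sorted[9] = 313222233$21
  sorted[10] = 3222233$2131
  sorted[11] = 33$213132222
sorted[10] = 3222233$2131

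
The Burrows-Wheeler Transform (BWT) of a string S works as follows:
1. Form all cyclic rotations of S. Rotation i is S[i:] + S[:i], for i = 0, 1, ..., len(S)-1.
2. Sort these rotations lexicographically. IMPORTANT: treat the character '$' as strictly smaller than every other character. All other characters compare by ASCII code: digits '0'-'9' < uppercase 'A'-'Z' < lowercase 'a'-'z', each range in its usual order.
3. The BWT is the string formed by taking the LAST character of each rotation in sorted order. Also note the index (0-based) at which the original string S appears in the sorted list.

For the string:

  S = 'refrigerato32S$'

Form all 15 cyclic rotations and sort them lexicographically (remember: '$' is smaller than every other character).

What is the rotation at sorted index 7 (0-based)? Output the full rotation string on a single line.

All 15 rotations (rotation i = S[i:]+S[:i]):
  rot[0] = refrigerato32S$
  rot[1] = efrigerato32S$r
  rot[2] = frigerato32S$re
  rot[3] = rigerato32S$ref
  rot[4] = igerato32S$refr
  rot[5] = gerato32S$refri
  rot[6] = erato32S$refrig
  rot[7] = rato32S$refrige
  rot[8] = ato32S$refriger
  rot[9] = to32S$refrigera
  rot[10] = o32S$refrigerat
  rot[11] = 32S$refrigerato
  rot[12] = 2S$refrigerato3
  rot[13] = S$refrigerato32
  rot[14] = $refrigerato32S
Sorted (with $ < everything):
  sorted[0] = $refrigerato32S
  sorted[1] = 2S$refrigerato3
  sorted[2] = 32S$refrigerato
  sorted[3] = S$refrigerato32
  sorted[4] = ato32S$refriger
  sorted[5] = efrigerato32S$r
  sorted[6] = erato32S$refrig
  sorted[7] = frigerato32S$re
  sorted[8] = gerato32S$refri
  sorted[9] = igerato32S$refr
  sorted[10] = o32S$refrigerat
  sorted[11] = rato32S$refrige
  sorted[12] = refrigerato32S$
  sorted[13] = rigerato32S$ref
  sorted[14] = to32S$refrigera
sorted[7] = frigerato32S$re

Answer: frigerato32S$re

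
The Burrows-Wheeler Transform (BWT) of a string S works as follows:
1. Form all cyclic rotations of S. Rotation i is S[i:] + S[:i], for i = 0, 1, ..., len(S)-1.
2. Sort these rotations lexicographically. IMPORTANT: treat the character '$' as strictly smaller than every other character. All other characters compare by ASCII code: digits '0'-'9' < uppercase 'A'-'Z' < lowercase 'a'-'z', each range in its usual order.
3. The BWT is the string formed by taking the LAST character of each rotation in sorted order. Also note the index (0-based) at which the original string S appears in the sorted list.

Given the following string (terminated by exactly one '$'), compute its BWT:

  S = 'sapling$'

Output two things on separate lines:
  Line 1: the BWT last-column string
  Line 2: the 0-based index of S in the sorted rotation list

Answer: gsnlpia$
7

Derivation:
All 8 rotations (rotation i = S[i:]+S[:i]):
  rot[0] = sapling$
  rot[1] = apling$s
  rot[2] = pling$sa
  rot[3] = ling$sap
  rot[4] = ing$sapl
  rot[5] = ng$sapli
  rot[6] = g$saplin
  rot[7] = $sapling
Sorted (with $ < everything):
  sorted[0] = $sapling  (last char: 'g')
  sorted[1] = apling$s  (last char: 's')
  sorted[2] = g$saplin  (last char: 'n')
  sorted[3] = ing$sapl  (last char: 'l')
  sorted[4] = ling$sap  (last char: 'p')
  sorted[5] = ng$sapli  (last char: 'i')
  sorted[6] = pling$sa  (last char: 'a')
  sorted[7] = sapling$  (last char: '$')
Last column: gsnlpia$
Original string S is at sorted index 7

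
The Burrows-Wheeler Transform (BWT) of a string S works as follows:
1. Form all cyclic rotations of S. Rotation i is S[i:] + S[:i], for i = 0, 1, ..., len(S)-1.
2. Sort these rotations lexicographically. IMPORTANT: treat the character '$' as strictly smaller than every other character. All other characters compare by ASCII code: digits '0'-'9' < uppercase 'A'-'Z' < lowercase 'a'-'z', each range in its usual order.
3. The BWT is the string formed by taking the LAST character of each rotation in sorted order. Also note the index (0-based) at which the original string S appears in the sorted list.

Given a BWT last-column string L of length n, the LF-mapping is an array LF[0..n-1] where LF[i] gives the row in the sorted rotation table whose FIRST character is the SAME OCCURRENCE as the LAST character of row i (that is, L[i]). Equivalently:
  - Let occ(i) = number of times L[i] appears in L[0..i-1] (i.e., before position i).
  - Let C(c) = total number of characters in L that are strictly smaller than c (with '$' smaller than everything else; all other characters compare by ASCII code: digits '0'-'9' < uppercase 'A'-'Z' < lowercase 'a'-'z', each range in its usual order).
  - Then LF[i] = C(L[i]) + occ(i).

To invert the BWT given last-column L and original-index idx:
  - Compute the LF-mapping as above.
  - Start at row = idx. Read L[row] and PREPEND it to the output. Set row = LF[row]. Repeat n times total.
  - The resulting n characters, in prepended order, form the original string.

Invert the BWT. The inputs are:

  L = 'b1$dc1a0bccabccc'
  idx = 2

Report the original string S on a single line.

Answer: 10bbcccd1acccab$

Derivation:
LF mapping: 6 2 0 15 9 3 4 1 7 10 11 5 8 12 13 14
Walk LF starting at row 2, prepending L[row]:
  step 1: row=2, L[2]='$', prepend. Next row=LF[2]=0
  step 2: row=0, L[0]='b', prepend. Next row=LF[0]=6
  step 3: row=6, L[6]='a', prepend. Next row=LF[6]=4
  step 4: row=4, L[4]='c', prepend. Next row=LF[4]=9
  step 5: row=9, L[9]='c', prepend. Next row=LF[9]=10
  step 6: row=10, L[10]='c', prepend. Next row=LF[10]=11
  step 7: row=11, L[11]='a', prepend. Next row=LF[11]=5
  step 8: row=5, L[5]='1', prepend. Next row=LF[5]=3
  step 9: row=3, L[3]='d', prepend. Next row=LF[3]=15
  step 10: row=15, L[15]='c', prepend. Next row=LF[15]=14
  step 11: row=14, L[14]='c', prepend. Next row=LF[14]=13
  step 12: row=13, L[13]='c', prepend. Next row=LF[13]=12
  step 13: row=12, L[12]='b', prepend. Next row=LF[12]=8
  step 14: row=8, L[8]='b', prepend. Next row=LF[8]=7
  step 15: row=7, L[7]='0', prepend. Next row=LF[7]=1
  step 16: row=1, L[1]='1', prepend. Next row=LF[1]=2
Reversed output: 10bbcccd1acccab$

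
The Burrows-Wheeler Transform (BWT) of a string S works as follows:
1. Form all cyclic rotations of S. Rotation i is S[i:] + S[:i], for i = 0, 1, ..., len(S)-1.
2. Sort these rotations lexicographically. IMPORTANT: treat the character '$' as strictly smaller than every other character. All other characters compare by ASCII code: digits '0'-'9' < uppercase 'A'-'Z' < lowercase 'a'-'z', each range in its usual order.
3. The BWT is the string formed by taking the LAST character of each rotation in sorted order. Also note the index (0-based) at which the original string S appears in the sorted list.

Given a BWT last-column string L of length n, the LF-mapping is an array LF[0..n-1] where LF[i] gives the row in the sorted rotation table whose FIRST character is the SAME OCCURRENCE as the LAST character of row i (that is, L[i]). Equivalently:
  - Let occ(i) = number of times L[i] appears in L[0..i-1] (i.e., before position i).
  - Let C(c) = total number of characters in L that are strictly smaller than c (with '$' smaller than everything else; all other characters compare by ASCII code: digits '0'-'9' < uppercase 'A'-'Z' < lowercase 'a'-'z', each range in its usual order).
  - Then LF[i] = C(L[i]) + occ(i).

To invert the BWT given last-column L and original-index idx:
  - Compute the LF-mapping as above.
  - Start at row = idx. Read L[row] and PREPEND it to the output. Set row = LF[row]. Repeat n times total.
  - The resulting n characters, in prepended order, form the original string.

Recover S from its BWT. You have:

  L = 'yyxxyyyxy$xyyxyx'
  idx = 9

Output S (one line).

LF mapping: 7 8 1 2 9 10 11 3 12 0 4 13 14 5 15 6
Walk LF starting at row 9, prepending L[row]:
  step 1: row=9, L[9]='$', prepend. Next row=LF[9]=0
  step 2: row=0, L[0]='y', prepend. Next row=LF[0]=7
  step 3: row=7, L[7]='x', prepend. Next row=LF[7]=3
  step 4: row=3, L[3]='x', prepend. Next row=LF[3]=2
  step 5: row=2, L[2]='x', prepend. Next row=LF[2]=1
  step 6: row=1, L[1]='y', prepend. Next row=LF[1]=8
  step 7: row=8, L[8]='y', prepend. Next row=LF[8]=12
  step 8: row=12, L[12]='y', prepend. Next row=LF[12]=14
  step 9: row=14, L[14]='y', prepend. Next row=LF[14]=15
  step 10: row=15, L[15]='x', prepend. Next row=LF[15]=6
  step 11: row=6, L[6]='y', prepend. Next row=LF[6]=11
  step 12: row=11, L[11]='y', prepend. Next row=LF[11]=13
  step 13: row=13, L[13]='x', prepend. Next row=LF[13]=5
  step 14: row=5, L[5]='y', prepend. Next row=LF[5]=10
  step 15: row=10, L[10]='x', prepend. Next row=LF[10]=4
  step 16: row=4, L[4]='y', prepend. Next row=LF[4]=9
Reversed output: yxyxyyxyyyyxxxy$

Answer: yxyxyyxyyyyxxxy$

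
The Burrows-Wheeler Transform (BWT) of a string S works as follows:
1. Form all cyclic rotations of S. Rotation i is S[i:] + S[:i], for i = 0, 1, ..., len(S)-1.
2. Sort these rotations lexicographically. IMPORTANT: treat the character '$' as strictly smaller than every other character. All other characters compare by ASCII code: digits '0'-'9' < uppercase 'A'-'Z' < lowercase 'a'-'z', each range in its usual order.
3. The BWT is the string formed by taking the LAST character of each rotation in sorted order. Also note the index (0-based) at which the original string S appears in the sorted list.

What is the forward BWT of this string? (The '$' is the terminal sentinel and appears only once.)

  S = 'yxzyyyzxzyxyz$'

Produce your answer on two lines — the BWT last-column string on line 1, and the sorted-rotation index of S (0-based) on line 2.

Answer: zyzyz$zyxyyyxx
5

Derivation:
All 14 rotations (rotation i = S[i:]+S[:i]):
  rot[0] = yxzyyyzxzyxyz$
  rot[1] = xzyyyzxzyxyz$y
  rot[2] = zyyyzxzyxyz$yx
  rot[3] = yyyzxzyxyz$yxz
  rot[4] = yyzxzyxyz$yxzy
  rot[5] = yzxzyxyz$yxzyy
  rot[6] = zxzyxyz$yxzyyy
  rot[7] = xzyxyz$yxzyyyz
  rot[8] = zyxyz$yxzyyyzx
  rot[9] = yxyz$yxzyyyzxz
  rot[10] = xyz$yxzyyyzxzy
  rot[11] = yz$yxzyyyzxzyx
  rot[12] = z$yxzyyyzxzyxy
  rot[13] = $yxzyyyzxzyxyz
Sorted (with $ < everything):
  sorted[0] = $yxzyyyzxzyxyz  (last char: 'z')
  sorted[1] = xyz$yxzyyyzxzy  (last char: 'y')
  sorted[2] = xzyxyz$yxzyyyz  (last char: 'z')
  sorted[3] = xzyyyzxzyxyz$y  (last char: 'y')
  sorted[4] = yxyz$yxzyyyzxz  (last char: 'z')
  sorted[5] = yxzyyyzxzyxyz$  (last char: '$')
  sorted[6] = yyyzxzyxyz$yxz  (last char: 'z')
  sorted[7] = yyzxzyxyz$yxzy  (last char: 'y')
  sorted[8] = yz$yxzyyyzxzyx  (last char: 'x')
  sorted[9] = yzxzyxyz$yxzyy  (last char: 'y')
  sorted[10] = z$yxzyyyzxzyxy  (last char: 'y')
  sorted[11] = zxzyxyz$yxzyyy  (last char: 'y')
  sorted[12] = zyxyz$yxzyyyzx  (last char: 'x')
  sorted[13] = zyyyzxzyxyz$yx  (last char: 'x')
Last column: zyzyz$zyxyyyxx
Original string S is at sorted index 5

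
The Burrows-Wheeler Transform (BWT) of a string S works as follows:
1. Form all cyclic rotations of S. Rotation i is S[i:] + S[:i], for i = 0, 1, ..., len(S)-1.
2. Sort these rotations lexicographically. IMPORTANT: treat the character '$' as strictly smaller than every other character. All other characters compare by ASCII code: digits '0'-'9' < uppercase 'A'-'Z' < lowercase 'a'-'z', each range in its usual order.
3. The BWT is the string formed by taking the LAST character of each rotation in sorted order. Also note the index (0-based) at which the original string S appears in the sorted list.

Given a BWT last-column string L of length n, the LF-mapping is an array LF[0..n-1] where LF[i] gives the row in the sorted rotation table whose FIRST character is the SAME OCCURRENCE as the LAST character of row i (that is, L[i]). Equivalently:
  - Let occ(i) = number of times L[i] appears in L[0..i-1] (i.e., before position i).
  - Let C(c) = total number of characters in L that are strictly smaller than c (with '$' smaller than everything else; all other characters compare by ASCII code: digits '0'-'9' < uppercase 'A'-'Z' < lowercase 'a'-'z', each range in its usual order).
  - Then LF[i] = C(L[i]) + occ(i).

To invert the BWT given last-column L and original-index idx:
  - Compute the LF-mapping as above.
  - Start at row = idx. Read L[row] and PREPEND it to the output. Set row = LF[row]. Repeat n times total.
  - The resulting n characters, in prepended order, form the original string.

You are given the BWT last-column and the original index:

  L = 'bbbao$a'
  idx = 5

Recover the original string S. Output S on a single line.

LF mapping: 3 4 5 1 6 0 2
Walk LF starting at row 5, prepending L[row]:
  step 1: row=5, L[5]='$', prepend. Next row=LF[5]=0
  step 2: row=0, L[0]='b', prepend. Next row=LF[0]=3
  step 3: row=3, L[3]='a', prepend. Next row=LF[3]=1
  step 4: row=1, L[1]='b', prepend. Next row=LF[1]=4
  step 5: row=4, L[4]='o', prepend. Next row=LF[4]=6
  step 6: row=6, L[6]='a', prepend. Next row=LF[6]=2
  step 7: row=2, L[2]='b', prepend. Next row=LF[2]=5
Reversed output: baobab$

Answer: baobab$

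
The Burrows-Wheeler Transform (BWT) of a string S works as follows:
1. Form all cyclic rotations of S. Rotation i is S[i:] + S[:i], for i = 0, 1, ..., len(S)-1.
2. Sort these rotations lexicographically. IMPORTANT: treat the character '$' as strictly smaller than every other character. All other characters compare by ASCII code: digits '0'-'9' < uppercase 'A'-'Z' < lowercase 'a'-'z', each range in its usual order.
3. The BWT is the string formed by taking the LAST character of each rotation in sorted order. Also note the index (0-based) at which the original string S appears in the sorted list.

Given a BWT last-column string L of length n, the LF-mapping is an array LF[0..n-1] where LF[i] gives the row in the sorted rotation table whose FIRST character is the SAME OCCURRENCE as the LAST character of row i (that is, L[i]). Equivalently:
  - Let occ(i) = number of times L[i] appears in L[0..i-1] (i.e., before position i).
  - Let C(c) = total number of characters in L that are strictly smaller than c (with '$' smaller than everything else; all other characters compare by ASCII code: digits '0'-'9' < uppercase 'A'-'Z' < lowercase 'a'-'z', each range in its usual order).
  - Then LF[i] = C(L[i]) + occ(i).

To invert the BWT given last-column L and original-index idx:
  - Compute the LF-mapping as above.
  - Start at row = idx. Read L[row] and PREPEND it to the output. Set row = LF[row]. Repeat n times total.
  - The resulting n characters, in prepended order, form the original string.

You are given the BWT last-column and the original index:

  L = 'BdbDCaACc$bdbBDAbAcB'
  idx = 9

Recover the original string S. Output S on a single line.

Answer: DAcdABdaBbDbbAbcCCB$

Derivation:
LF mapping: 4 18 12 9 7 11 1 8 16 0 13 19 14 5 10 2 15 3 17 6
Walk LF starting at row 9, prepending L[row]:
  step 1: row=9, L[9]='$', prepend. Next row=LF[9]=0
  step 2: row=0, L[0]='B', prepend. Next row=LF[0]=4
  step 3: row=4, L[4]='C', prepend. Next row=LF[4]=7
  step 4: row=7, L[7]='C', prepend. Next row=LF[7]=8
  step 5: row=8, L[8]='c', prepend. Next row=LF[8]=16
  step 6: row=16, L[16]='b', prepend. Next row=LF[16]=15
  step 7: row=15, L[15]='A', prepend. Next row=LF[15]=2
  step 8: row=2, L[2]='b', prepend. Next row=LF[2]=12
  step 9: row=12, L[12]='b', prepend. Next row=LF[12]=14
  step 10: row=14, L[14]='D', prepend. Next row=LF[14]=10
  step 11: row=10, L[10]='b', prepend. Next row=LF[10]=13
  step 12: row=13, L[13]='B', prepend. Next row=LF[13]=5
  step 13: row=5, L[5]='a', prepend. Next row=LF[5]=11
  step 14: row=11, L[11]='d', prepend. Next row=LF[11]=19
  step 15: row=19, L[19]='B', prepend. Next row=LF[19]=6
  step 16: row=6, L[6]='A', prepend. Next row=LF[6]=1
  step 17: row=1, L[1]='d', prepend. Next row=LF[1]=18
  step 18: row=18, L[18]='c', prepend. Next row=LF[18]=17
  step 19: row=17, L[17]='A', prepend. Next row=LF[17]=3
  step 20: row=3, L[3]='D', prepend. Next row=LF[3]=9
Reversed output: DAcdABdaBbDbbAbcCCB$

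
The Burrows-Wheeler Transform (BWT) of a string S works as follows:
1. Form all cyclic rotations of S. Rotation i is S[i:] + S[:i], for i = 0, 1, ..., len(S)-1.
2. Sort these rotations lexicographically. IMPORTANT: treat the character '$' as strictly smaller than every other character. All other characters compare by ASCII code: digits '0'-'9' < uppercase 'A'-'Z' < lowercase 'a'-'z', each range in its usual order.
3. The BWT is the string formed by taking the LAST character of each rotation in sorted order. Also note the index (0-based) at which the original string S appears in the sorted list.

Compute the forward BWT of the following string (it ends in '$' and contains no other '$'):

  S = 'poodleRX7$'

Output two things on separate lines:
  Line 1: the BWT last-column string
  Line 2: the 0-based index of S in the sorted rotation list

All 10 rotations (rotation i = S[i:]+S[:i]):
  rot[0] = poodleRX7$
  rot[1] = oodleRX7$p
  rot[2] = odleRX7$po
  rot[3] = dleRX7$poo
  rot[4] = leRX7$pood
  rot[5] = eRX7$poodl
  rot[6] = RX7$poodle
  rot[7] = X7$poodleR
  rot[8] = 7$poodleRX
  rot[9] = $poodleRX7
Sorted (with $ < everything):
  sorted[0] = $poodleRX7  (last char: '7')
  sorted[1] = 7$poodleRX  (last char: 'X')
  sorted[2] = RX7$poodle  (last char: 'e')
  sorted[3] = X7$poodleR  (last char: 'R')
  sorted[4] = dleRX7$poo  (last char: 'o')
  sorted[5] = eRX7$poodl  (last char: 'l')
  sorted[6] = leRX7$pood  (last char: 'd')
  sorted[7] = odleRX7$po  (last char: 'o')
  sorted[8] = oodleRX7$p  (last char: 'p')
  sorted[9] = poodleRX7$  (last char: '$')
Last column: 7XeRoldop$
Original string S is at sorted index 9

Answer: 7XeRoldop$
9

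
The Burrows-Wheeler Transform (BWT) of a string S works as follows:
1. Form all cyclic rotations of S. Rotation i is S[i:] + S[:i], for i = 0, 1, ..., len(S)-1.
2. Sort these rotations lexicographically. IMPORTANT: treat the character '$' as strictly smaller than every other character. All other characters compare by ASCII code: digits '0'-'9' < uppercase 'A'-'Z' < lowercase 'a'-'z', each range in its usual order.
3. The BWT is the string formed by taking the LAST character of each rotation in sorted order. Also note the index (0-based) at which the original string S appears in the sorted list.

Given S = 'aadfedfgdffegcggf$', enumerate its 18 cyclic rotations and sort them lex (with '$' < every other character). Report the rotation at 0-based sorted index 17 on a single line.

All 18 rotations (rotation i = S[i:]+S[:i]):
  rot[0] = aadfedfgdffegcggf$
  rot[1] = adfedfgdffegcggf$a
  rot[2] = dfedfgdffegcggf$aa
  rot[3] = fedfgdffegcggf$aad
  rot[4] = edfgdffegcggf$aadf
  rot[5] = dfgdffegcggf$aadfe
  rot[6] = fgdffegcggf$aadfed
  rot[7] = gdffegcggf$aadfedf
  rot[8] = dffegcggf$aadfedfg
  rot[9] = ffegcggf$aadfedfgd
  rot[10] = fegcggf$aadfedfgdf
  rot[11] = egcggf$aadfedfgdff
  rot[12] = gcggf$aadfedfgdffe
  rot[13] = cggf$aadfedfgdffeg
  rot[14] = ggf$aadfedfgdffegc
  rot[15] = gf$aadfedfgdffegcg
  rot[16] = f$aadfedfgdffegcgg
  rot[17] = $aadfedfgdffegcggf
Sorted (with $ < everything):
  sorted[0] = $aadfedfgdffegcggf
  sorted[1] = aadfedfgdffegcggf$
  sorted[2] = adfedfgdffegcggf$a
  sorted[3] = cggf$aadfedfgdffeg
  sorted[4] = dfedfgdffegcggf$aa
  sorted[5] = dffegcggf$aadfedfg
  sorted[6] = dfgdffegcggf$aadfe
  sorted[7] = edfgdffegcggf$aadf
  sorted[8] = egcggf$aadfedfgdff
  sorted[9] = f$aadfedfgdffegcgg
  sorted[10] = fedfgdffegcggf$aad
  sorted[11] = fegcggf$aadfedfgdf
  sorted[12] = ffegcggf$aadfedfgd
  sorted[13] = fgdffegcggf$aadfed
  sorted[14] = gcggf$aadfedfgdffe
  sorted[15] = gdffegcggf$aadfedf
  sorted[16] = gf$aadfedfgdffegcg
  sorted[17] = ggf$aadfedfgdffegc
sorted[17] = ggf$aadfedfgdffegc

Answer: ggf$aadfedfgdffegc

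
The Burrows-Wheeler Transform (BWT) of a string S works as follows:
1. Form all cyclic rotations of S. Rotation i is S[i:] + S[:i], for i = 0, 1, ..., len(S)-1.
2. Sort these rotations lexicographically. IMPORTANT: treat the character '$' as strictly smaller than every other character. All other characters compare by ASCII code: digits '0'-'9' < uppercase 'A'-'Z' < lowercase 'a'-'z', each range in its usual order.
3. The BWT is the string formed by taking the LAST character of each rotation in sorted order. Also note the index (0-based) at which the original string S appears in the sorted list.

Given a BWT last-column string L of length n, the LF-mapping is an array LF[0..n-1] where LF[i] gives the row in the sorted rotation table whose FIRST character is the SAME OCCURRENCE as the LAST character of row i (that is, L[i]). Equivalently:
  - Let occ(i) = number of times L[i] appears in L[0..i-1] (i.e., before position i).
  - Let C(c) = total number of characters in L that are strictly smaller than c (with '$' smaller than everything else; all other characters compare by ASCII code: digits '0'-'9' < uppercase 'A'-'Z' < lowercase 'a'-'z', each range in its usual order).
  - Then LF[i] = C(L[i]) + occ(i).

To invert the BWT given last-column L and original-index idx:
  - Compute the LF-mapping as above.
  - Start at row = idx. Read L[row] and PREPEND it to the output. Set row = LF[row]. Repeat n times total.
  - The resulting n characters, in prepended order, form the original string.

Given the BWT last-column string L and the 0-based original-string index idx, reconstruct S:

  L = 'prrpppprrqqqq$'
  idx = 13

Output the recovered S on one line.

Answer: rqrppppqqrqrp$

Derivation:
LF mapping: 1 10 11 2 3 4 5 12 13 6 7 8 9 0
Walk LF starting at row 13, prepending L[row]:
  step 1: row=13, L[13]='$', prepend. Next row=LF[13]=0
  step 2: row=0, L[0]='p', prepend. Next row=LF[0]=1
  step 3: row=1, L[1]='r', prepend. Next row=LF[1]=10
  step 4: row=10, L[10]='q', prepend. Next row=LF[10]=7
  step 5: row=7, L[7]='r', prepend. Next row=LF[7]=12
  step 6: row=12, L[12]='q', prepend. Next row=LF[12]=9
  step 7: row=9, L[9]='q', prepend. Next row=LF[9]=6
  step 8: row=6, L[6]='p', prepend. Next row=LF[6]=5
  step 9: row=5, L[5]='p', prepend. Next row=LF[5]=4
  step 10: row=4, L[4]='p', prepend. Next row=LF[4]=3
  step 11: row=3, L[3]='p', prepend. Next row=LF[3]=2
  step 12: row=2, L[2]='r', prepend. Next row=LF[2]=11
  step 13: row=11, L[11]='q', prepend. Next row=LF[11]=8
  step 14: row=8, L[8]='r', prepend. Next row=LF[8]=13
Reversed output: rqrppppqqrqrp$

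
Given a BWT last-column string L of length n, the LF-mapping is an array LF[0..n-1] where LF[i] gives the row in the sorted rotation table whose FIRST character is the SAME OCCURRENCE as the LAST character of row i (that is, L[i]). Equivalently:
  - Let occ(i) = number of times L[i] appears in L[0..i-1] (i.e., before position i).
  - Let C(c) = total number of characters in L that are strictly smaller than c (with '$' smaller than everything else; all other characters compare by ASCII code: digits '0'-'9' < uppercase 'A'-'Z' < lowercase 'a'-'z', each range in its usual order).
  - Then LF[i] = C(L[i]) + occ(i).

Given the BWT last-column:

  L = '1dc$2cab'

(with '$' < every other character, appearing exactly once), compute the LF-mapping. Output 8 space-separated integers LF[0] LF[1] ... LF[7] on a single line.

Answer: 1 7 5 0 2 6 3 4

Derivation:
Char counts: '$':1, '1':1, '2':1, 'a':1, 'b':1, 'c':2, 'd':1
C (first-col start): C('$')=0, C('1')=1, C('2')=2, C('a')=3, C('b')=4, C('c')=5, C('d')=7
L[0]='1': occ=0, LF[0]=C('1')+0=1+0=1
L[1]='d': occ=0, LF[1]=C('d')+0=7+0=7
L[2]='c': occ=0, LF[2]=C('c')+0=5+0=5
L[3]='$': occ=0, LF[3]=C('$')+0=0+0=0
L[4]='2': occ=0, LF[4]=C('2')+0=2+0=2
L[5]='c': occ=1, LF[5]=C('c')+1=5+1=6
L[6]='a': occ=0, LF[6]=C('a')+0=3+0=3
L[7]='b': occ=0, LF[7]=C('b')+0=4+0=4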